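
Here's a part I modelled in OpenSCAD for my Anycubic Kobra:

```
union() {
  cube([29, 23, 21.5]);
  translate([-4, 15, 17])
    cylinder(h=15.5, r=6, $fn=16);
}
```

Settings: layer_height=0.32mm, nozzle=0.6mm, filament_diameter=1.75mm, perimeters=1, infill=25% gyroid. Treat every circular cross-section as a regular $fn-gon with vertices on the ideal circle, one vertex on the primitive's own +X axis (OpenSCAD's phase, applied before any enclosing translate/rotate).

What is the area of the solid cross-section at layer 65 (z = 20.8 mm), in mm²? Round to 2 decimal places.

765.56 mm²

At z = 20.8 mm: the cube (footprint 29×23) is included at this height (area 667.00 mm²); the r=6 cylinder at (-4, 15) contributes a regular 16-gon of circumradius 6 (area = (16/2)·6.000²·sin(360°/16) = 110.21 mm²); Taking the union: the regions partially overlap — summed areas 777.21 mm² minus the doubly-counted overlap 11.65 mm² gives 765.56 mm² — area = 765.56 mm². Overall, the cross-section is a single solid region. Net area = 765.56 mm².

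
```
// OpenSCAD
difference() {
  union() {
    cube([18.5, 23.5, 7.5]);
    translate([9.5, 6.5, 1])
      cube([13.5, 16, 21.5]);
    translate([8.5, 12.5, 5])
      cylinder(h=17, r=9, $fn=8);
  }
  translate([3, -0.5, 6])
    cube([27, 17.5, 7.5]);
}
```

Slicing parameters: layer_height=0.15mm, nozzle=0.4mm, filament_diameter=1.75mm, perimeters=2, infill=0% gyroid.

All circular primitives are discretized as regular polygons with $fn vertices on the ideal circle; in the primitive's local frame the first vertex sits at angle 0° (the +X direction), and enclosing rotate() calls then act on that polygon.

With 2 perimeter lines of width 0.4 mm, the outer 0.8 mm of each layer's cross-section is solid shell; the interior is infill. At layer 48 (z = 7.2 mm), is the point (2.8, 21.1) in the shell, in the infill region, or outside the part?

At z = 7.2 mm: the cube (footprint 18.5×23.5) is included at this height; the cube at (9.5, 6.5) is present — its section is the full 13.5×16 rectangle; the cylinder at (8.5, 12.5): section is a regular 8-gon, circumradius r=9; Taking the union: the regions partially overlap (shared area 372.50 mm²), so overlapping operands fuse into one piece — 1 connected region; the 27×17.5 cube at (3, -0.5) contributes its full rectangle; Taking the first minus the rest: starting from that combined region, the 27×17.5 cube at (3, -0.5) partially overlaps it — only the 310.75 mm² overlap (of its 472.50 mm²) is removed, clipping the outline — 1 connected region. Overall, the cross-section is a single solid region. The nearest boundary edge runs (0.00, 23.50)→(18.50, 23.50); distance from the point to it = 2.40 mm. The point is inside the cross-section and 2.40 mm from the nearest boundary — more than the 0.8 mm shell width (2 × 0.4), so it's in the infill interior.

infill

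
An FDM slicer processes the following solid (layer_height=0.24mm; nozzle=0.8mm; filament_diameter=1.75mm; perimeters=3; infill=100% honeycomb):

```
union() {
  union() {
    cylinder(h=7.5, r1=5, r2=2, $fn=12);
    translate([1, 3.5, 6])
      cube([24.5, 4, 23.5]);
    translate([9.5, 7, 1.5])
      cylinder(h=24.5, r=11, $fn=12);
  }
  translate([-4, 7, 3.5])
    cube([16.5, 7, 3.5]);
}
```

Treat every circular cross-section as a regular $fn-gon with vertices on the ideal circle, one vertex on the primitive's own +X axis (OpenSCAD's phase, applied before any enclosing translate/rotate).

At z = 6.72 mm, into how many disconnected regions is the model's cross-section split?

At z = 6.72 mm: the cone: at t=0.896 of its height the radius interpolates to r₁+(r₂−r₁)t = 2.312, giving a regular 12-gon of that circumradius; the cube at (1, 3.5) is present — its section is the full 24.5×4 rectangle; the cylinder at (9.5, 7): section is a regular 12-gon, circumradius r=11; Taking the union: the regions partially overlap (shared area 79.63 mm²), so overlapping operands fuse into one piece — 1 connected region; the cube at (-4, 7) is present — its section is the full 16.5×7 rectangle; Merging all regions: the regions partially overlap (shared area 90.61 mm²), so overlapping operands fuse into one piece — 1 connected region. The result has 1 disconnected region.

1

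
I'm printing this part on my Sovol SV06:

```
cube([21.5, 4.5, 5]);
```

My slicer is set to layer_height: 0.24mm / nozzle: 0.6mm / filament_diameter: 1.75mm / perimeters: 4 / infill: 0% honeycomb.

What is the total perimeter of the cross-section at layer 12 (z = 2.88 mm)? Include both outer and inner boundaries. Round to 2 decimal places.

At z = 2.88 mm: the cube (footprint 21.5×4.5) is included at this height (perimeter 52.00 mm). Overall, the cross-section is a single solid region. Total boundary length (outer) = 52.00 mm.

52.00 mm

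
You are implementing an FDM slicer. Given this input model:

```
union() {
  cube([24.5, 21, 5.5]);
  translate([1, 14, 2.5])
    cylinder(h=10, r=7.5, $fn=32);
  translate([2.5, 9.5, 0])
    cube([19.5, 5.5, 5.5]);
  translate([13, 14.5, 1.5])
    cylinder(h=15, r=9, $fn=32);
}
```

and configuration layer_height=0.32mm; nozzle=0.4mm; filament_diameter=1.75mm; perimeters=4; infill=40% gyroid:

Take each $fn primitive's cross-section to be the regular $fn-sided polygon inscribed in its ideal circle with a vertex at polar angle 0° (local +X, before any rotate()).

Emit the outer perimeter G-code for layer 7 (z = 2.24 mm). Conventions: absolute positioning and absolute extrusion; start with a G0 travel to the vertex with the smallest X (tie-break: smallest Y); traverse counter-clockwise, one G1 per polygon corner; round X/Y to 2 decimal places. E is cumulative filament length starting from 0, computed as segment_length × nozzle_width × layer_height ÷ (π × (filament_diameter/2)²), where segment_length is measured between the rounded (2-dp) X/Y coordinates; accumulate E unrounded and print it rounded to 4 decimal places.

G0 X0.00 Y0.00 Z2.24
G1 X24.50 Y0.00 E1.3038
G1 X24.50 Y21.00 E2.4213
G1 X19.20 Y21.00 E2.7034
G1 X18.00 Y21.98 E2.7858
G1 X16.44 Y22.81 E2.8799
G1 X14.76 Y23.33 E2.9735
G1 X13.00 Y23.50 E3.0676
G1 X11.24 Y23.33 E3.1616
G1 X9.56 Y22.81 E3.2552
G1 X8.00 Y21.98 E3.3493
G1 X6.80 Y21.00 E3.4317
G1 X0.00 Y21.00 E3.7936
G1 X0.00 Y0.00 E4.9111

At z = 2.24 mm: the 24.5×21 cube contributes its full rectangle; the cylinder at (1, 14) is absent (z outside [2.5, 12.5]); the 19.5×5.5 cube at (2.5, 9.5) contributes its full rectangle; the r=9 cylinder at (13, 14.5) contributes a regular 32-gon of circumradius 9; Combining (union): the regions partially overlap (shared area 339.09 mm²), so overlapping operands fuse into one piece — 1 connected region. The outline is a single polygon with 13 vertices. Extrusion per mm of travel: 0.4 × 0.32 / (π × 0.875²) = 0.053216. Accumulating E over each segment gives final E = 4.9111.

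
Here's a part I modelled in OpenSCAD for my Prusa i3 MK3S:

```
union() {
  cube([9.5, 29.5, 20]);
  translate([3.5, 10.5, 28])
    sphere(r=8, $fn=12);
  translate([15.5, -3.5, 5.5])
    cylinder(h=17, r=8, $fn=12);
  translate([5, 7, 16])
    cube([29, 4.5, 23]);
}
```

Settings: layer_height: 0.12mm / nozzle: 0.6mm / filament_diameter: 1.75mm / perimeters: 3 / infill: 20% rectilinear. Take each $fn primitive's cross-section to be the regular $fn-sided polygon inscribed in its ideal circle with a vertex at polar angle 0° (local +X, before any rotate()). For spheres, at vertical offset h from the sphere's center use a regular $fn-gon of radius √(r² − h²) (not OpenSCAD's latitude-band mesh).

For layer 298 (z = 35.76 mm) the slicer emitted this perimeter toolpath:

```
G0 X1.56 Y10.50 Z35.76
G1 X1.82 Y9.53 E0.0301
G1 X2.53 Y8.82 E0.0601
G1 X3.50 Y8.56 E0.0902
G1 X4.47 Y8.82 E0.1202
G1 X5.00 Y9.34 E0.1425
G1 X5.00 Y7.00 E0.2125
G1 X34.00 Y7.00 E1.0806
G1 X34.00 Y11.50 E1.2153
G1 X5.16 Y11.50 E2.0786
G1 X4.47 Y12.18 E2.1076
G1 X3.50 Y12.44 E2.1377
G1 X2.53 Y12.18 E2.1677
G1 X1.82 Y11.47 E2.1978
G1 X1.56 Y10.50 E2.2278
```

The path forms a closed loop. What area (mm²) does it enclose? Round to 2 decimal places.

Apply the shoelace formula to the sequence of (X, Y) vertices; enclosed area = 141.17 mm².

141.17 mm²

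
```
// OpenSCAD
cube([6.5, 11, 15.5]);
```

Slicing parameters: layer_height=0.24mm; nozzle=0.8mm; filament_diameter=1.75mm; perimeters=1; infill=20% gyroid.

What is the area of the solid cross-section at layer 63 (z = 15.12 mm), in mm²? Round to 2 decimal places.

71.50 mm²

At z = 15.12 mm: the cube (footprint 6.5×11) is included at this height (area 71.50 mm²). Overall, the cross-section is a single solid region. Net area = 71.50 mm².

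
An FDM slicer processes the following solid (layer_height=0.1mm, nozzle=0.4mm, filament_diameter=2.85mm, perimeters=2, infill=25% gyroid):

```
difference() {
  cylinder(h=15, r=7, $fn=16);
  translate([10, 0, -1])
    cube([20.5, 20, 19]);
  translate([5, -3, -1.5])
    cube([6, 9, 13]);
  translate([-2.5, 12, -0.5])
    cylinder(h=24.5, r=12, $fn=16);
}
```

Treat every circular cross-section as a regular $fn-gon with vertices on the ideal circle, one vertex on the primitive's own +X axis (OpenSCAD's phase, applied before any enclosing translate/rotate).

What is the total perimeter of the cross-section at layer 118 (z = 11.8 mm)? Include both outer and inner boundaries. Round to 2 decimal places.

At z = 11.8 mm: the cylinder: section is a regular 16-gon, circumradius r=7 (perimeter = 2·16·7.000·sin(180°/16) = 43.70 mm); the cube at (10, 0) (footprint 20.5×20) is included at this height (perimeter 81.00 mm); the cube at (5, -3) is not intersected at this z (z outside [-1.5, 11.5]); the cylinder at (-2.5, 12): section is a regular 16-gon, circumradius r=12 (perimeter = 2·16·12.000·sin(180°/16) = 74.91 mm); After the difference (first − rest): starting from the r=7 cylinder, the 20.5×20 cube at (10, 0) misses the remaining region (no effect); the r=12 cylinder at (-2.5, 12) partially overlaps it — only the 60.18 mm² overlap (of its 440.85 mm²) is removed, clipping the outline — boundary = 40.14 mm. Overall, the cross-section is a single solid region. Total boundary length (outer) = 40.14 mm.

40.14 mm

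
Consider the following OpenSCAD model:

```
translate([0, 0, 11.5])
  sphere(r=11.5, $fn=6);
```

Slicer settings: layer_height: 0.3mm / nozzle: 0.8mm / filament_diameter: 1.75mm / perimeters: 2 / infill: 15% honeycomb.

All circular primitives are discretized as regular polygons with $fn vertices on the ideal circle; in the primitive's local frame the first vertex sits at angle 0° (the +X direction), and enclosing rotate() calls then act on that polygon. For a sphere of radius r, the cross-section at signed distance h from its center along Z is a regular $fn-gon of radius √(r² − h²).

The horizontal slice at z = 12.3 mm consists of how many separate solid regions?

At z = 12.3 mm: the sphere: section is a regular 6-gon, circumradius = √(r²−h²) = √(11.5²−0.8²) = 11.472. The result has 1 disconnected region.

1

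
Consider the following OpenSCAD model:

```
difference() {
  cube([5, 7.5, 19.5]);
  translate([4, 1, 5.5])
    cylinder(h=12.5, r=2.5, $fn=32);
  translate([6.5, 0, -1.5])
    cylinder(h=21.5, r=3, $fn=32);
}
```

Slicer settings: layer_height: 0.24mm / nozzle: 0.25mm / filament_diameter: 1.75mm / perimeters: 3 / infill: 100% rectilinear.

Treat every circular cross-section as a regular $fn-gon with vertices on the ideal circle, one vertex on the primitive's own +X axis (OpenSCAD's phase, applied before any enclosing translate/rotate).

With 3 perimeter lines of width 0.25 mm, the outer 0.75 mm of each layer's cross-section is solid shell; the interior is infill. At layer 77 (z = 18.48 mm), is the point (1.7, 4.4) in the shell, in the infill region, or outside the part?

infill

At z = 18.48 mm: the cube is present — its section is the full 5×7.5 rectangle; the cylinder at (4, 1) is absent (z outside [5.5, 18]); the r=3 cylinder at (6.5, 0) contributes a regular 32-gon of circumradius 3; Subtracting the remaining from the first: starting from the 5×7.5 cube, the r=3 cylinder at (6.5, 0) partially overlaps it — only the 2.73 mm² overlap (of its 28.09 mm²) is removed, clipping the outline — 1 connected region. Overall, the cross-section is a single solid region. The nearest boundary edge runs (0.00, 0.00)→(0.00, 7.50); distance from the point to it = 1.70 mm. The point is inside the cross-section and 1.70 mm from the nearest boundary — more than the 0.75 mm shell width (3 × 0.25), so it's in the infill interior.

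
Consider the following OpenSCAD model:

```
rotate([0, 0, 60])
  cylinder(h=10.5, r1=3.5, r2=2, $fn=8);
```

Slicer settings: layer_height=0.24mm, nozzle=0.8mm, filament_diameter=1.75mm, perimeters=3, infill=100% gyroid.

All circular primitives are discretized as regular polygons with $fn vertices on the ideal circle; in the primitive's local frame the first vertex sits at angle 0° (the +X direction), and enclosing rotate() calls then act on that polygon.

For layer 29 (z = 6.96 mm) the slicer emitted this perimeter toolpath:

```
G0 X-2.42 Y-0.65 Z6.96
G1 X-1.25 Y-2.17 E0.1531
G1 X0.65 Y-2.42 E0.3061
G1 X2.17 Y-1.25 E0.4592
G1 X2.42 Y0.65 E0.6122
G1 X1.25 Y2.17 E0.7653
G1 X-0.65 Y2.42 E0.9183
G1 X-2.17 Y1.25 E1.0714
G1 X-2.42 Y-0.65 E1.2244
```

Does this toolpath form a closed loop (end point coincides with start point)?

yes

Start point (G0): (-2.42, -0.65). End point (last G1): the path returns to the start — closed.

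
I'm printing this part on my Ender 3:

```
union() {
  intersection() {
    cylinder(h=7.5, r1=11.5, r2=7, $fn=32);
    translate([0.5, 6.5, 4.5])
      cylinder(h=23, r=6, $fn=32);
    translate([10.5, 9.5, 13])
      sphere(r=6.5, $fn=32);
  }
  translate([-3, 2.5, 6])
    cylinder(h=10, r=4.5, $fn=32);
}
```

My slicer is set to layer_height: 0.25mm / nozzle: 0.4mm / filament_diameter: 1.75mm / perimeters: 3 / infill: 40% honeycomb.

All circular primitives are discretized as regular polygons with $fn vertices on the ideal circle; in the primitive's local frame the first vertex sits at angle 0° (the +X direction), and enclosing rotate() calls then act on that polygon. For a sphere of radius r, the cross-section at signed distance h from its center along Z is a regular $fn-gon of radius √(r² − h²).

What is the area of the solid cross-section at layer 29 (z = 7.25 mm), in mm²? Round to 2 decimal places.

At z = 7.25 mm: the cone contributes a regular 32-gon of circumradius 7.150 (interpolated between r1=11.5 and r2=7 at t=0.967) (area = (32/2)·7.150²·sin(360°/32) = 159.58 mm²); the r=6 cylinder at (0.5, 6.5) contributes a regular 32-gon of circumradius 6 (area = (32/2)·6.000²·sin(360°/32) = 112.37 mm²); the r=6.5 sphere at (10.5, 9.5) slices to a regular 32-gon of circumradius 3.031 (√(r²−h²) with h=5.75 from center) (area = (32/2)·3.031²·sin(360°/32) = 28.68 mm²); Keeping only the common overlap: the r=6 cylinder at (0.5, 6.5) partially overlaps the cone; clipping to the common part keeps 52.70 mm²; the r=6.5 sphere at (10.5, 9.5) does not overlap the running intersection (empty) — nothing remains; the cylinder at (-3, 2.5): section is a regular 32-gon, circumradius r=4.5 (area = (32/2)·4.500²·sin(360°/32) = 63.21 mm²); Taking the union: only the r=4.5 cylinder at (-3, 2.5) is present, so the union is just that shape — area = 63.21 mm². Overall, the cross-section is a single solid region. Net area = 63.21 mm².

63.21 mm²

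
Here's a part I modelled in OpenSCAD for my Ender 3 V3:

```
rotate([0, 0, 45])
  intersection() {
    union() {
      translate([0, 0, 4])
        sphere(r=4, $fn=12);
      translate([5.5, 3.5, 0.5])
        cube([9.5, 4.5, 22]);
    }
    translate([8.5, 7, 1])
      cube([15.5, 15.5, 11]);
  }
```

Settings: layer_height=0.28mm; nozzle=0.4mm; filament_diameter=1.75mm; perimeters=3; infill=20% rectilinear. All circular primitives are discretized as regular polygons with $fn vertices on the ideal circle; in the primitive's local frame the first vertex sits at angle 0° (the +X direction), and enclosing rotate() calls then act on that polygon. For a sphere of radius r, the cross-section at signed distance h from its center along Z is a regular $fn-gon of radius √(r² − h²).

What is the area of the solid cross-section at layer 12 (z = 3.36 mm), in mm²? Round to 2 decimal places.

6.50 mm²

At z = 3.36 mm: the sphere: section is a regular 12-gon, circumradius = √(r²−h²) = √(4²−0.64²) = 3.948 (area = (12/2)·3.948²·sin(360°/12) = 46.77 mm²); the cube at (5.5, 3.5) (footprint 9.5×4.5) is included at this height (area 42.75 mm²); Combining (union): the 2 present regions are separate (no shared area or edge), so areas and boundary lengths simply add and each stays a separate island — area = 89.52 mm²; the 15.5×15.5 cube at (8.5, 7) contributes its full rectangle (area 240.25 mm²); Taking the intersection: the 15.5×15.5 cube at (8.5, 7) partially overlaps the result so far; clipping to the common part keeps 6.50 mm² — area = 6.50 mm²; (whole slice rotated 45° about Z — lengths, areas and connectivity unchanged). Overall, the cross-section is a single solid region. Net area = 6.50 mm².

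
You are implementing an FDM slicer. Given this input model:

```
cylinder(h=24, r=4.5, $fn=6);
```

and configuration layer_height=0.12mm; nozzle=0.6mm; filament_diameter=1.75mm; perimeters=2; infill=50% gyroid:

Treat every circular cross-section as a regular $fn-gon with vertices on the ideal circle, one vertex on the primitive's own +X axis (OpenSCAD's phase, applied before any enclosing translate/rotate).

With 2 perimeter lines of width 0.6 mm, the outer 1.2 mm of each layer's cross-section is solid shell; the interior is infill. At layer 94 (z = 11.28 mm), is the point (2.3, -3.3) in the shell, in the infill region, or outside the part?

shell

At z = 11.28 mm: the r=4.5 cylinder gives a regular 6-gon of circumradius 4.5 (constant along its height). Overall, the cross-section is a single solid region. The nearest boundary edge runs (2.25, -3.90)→(4.50, 0.00); distance from the point to it = 0.26 mm. The point is inside the cross-section, 0.26 mm from the nearest boundary — within the 1.2 mm shell band (2 × 0.6).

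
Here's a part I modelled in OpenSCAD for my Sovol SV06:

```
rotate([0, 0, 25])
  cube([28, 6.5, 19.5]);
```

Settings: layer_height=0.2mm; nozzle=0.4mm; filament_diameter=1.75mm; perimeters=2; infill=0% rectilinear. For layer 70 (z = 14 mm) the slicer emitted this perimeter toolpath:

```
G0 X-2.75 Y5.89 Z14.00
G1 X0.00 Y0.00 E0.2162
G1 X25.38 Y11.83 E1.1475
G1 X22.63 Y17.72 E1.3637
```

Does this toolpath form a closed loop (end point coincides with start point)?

Start point (G0): (-2.75, 5.89). End point (last G1): the path does not return to the start — open.

no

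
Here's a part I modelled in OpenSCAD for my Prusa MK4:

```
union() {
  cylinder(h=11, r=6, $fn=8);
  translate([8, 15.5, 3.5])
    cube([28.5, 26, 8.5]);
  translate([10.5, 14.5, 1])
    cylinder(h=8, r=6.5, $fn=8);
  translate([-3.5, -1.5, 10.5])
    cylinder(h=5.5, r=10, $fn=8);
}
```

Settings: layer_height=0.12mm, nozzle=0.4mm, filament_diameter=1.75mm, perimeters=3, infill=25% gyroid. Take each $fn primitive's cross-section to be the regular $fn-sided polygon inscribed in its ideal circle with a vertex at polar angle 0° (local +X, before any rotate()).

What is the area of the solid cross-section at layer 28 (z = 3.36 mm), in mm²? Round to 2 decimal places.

221.32 mm²

At z = 3.36 mm: the r=6 cylinder contributes a regular 8-gon of circumradius 6 (area = (8/2)·6.000²·sin(360°/8) = 101.82 mm²); the cube at (8, 15.5) does not reach this height (z outside [3.5, 12]); the r=6.5 cylinder at (10.5, 14.5) contributes a regular 8-gon of circumradius 6.5 (area = (8/2)·6.500²·sin(360°/8) = 119.50 mm²); the cylinder at (-3.5, -1.5) does not reach this height (z outside [10.5, 16]); Combining (union): the 2 present regions are separate (no shared area or edge), so areas and boundary lengths simply add and each stays a separate island — area = 221.32 mm². Overall, the cross-section has 2 separate islands. Net area = 221.32 mm².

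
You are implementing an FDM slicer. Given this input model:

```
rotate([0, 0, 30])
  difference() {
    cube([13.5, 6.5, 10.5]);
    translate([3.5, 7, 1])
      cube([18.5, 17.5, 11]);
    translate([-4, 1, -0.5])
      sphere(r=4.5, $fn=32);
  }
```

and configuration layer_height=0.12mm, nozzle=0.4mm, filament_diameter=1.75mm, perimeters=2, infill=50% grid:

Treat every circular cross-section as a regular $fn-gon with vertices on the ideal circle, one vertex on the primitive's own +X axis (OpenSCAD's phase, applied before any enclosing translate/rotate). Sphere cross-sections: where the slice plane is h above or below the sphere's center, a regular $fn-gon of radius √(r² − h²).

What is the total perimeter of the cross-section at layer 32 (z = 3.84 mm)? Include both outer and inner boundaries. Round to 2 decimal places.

40.00 mm

At z = 3.84 mm: the cube is present — its section is the full 13.5×6.5 rectangle (perimeter 40.00 mm); the cube at (3.5, 7) (footprint 18.5×17.5) is included at this height (perimeter 72.00 mm); the r=4.5 sphere at (-4, 1) slices to a regular 32-gon of circumradius 1.189 (√(r²−h²) with h=4.34 from center) (perimeter = 2·32·1.189·sin(180°/32) = 7.46 mm); After the difference (first − rest): starting from the 13.5×6.5 cube, the 18.5×17.5 cube at (3.5, 7) misses the remaining region (no effect); the r=4.5 sphere at (-4, 1) misses the remaining region (no effect) — boundary = 40.00 mm; (rotated 30° about Z; rotation is an isometry so areas/perimeters/island counts are preserved). Overall, the cross-section is a single solid region. Total boundary length (outer) = 40.00 mm.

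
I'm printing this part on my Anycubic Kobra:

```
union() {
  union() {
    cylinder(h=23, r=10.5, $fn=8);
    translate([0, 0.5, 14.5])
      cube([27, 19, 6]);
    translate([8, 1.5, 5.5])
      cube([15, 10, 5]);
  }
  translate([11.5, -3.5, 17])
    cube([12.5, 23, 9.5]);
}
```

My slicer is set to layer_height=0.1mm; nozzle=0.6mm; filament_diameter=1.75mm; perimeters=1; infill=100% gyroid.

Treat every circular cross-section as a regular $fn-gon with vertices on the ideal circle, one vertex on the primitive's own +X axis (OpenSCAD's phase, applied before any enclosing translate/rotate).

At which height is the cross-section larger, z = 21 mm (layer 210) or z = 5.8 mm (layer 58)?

Layer 210 (z = 21): the r=10.5 cylinder gives a regular 8-gon of circumradius 10.5 (constant along its height) (area = (8/2)·10.500²·sin(360°/8) = 311.83 mm²); the cube at (0, 0.5) is absent (z outside [14.5, 20.5]); the cube at (8, 1.5) is not intersected at this z (z outside [5.5, 10.5]); Merging all regions: only the r=10.5 cylinder is present, so the union is just that shape — area = 311.83 mm²; the cube at (11.5, -3.5) is present — its section is the full 12.5×23 rectangle (area 287.50 mm²); Combining (union): the 2 present regions are separate (no shared area or edge), so areas and boundary lengths simply add and each stays a separate island — area = 599.33 mm². So its area = 599.33 mm². Layer 58 (z = 5.8): the cylinder: section is a regular 8-gon, circumradius r=10.5 (area = (8/2)·10.500²·sin(360°/8) = 311.83 mm²); the cube at (0, 0.5) is absent (z outside [14.5, 20.5]); the 15×10 cube at (8, 1.5) contributes its full rectangle (area 150.00 mm²); Combining (union): the regions partially overlap — summed areas 461.83 mm² minus the doubly-counted overlap 4.26 mm² gives 457.57 mm² — area = 457.57 mm²; the cube at (11.5, -3.5) is absent (z outside [17, 26.5]); Merging all regions: only the result so far is present, so the union is just that shape — area = 457.57 mm². So its area = 457.57 mm². Layer 210 is larger (599.33 vs 457.57 mm²).

layer 210 (z = 21 mm)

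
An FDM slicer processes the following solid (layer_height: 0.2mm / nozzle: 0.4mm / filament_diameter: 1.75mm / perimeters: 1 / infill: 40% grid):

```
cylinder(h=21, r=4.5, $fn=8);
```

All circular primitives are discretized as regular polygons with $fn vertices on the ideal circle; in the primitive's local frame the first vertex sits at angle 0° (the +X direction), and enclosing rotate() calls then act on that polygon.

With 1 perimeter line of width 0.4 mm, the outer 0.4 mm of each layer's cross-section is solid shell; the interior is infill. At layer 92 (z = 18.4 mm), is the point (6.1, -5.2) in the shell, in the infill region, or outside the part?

outside

At z = 18.4 mm: the r=4.5 cylinder contributes a regular 8-gon of circumradius 4.5. Overall, the cross-section is a single solid region. The nearest boundary edge runs (-0.00, -4.50)→(3.18, -3.18); distance from the point to it = 3.55 mm. The point is not inside any of the regions above, so it lies outside the cross-section (3.55 mm from the nearest boundary).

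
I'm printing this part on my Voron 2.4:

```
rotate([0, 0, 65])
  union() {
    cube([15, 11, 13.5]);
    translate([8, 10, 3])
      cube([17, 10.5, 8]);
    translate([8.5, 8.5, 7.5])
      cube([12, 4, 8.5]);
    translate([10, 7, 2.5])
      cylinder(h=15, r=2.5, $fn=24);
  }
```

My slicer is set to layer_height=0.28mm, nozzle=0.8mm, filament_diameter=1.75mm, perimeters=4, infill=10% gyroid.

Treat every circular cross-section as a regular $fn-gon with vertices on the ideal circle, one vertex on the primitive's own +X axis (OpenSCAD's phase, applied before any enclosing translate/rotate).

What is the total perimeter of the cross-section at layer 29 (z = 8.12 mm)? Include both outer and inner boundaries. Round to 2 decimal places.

91.00 mm

At z = 8.12 mm: the cube is present — its section is the full 15×11 rectangle (perimeter 52.00 mm); the 17×10.5 cube at (8, 10) contributes its full rectangle (perimeter 55.00 mm); the cube at (8.5, 8.5) (footprint 12×4) is included at this height (perimeter 32.00 mm); the r=2.5 cylinder at (10, 7) contributes a regular 24-gon of circumradius 2.5 (perimeter = 2·24·2.500·sin(180°/24) = 15.66 mm); Merging all regions: the regions partially overlap (shared area 66.16 mm²), so the edge portions inside another operand are dropped and the merged outline is re-measured after clipping — boundary = 91.00 mm; (whole slice rotated 65° about Z — lengths, areas and connectivity unchanged). Overall, the cross-section is a single solid region. Total boundary length (outer) = 91.00 mm.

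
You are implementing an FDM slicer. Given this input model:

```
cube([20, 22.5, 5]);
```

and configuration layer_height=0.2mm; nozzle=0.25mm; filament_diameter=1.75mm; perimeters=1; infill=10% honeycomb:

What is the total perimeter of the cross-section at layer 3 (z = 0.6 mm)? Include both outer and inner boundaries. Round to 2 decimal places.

85.00 mm

At z = 0.6 mm: the 20×22.5 cube contributes its full rectangle (perimeter 85.00 mm). Overall, the cross-section is a single solid region. Total boundary length (outer) = 85.00 mm.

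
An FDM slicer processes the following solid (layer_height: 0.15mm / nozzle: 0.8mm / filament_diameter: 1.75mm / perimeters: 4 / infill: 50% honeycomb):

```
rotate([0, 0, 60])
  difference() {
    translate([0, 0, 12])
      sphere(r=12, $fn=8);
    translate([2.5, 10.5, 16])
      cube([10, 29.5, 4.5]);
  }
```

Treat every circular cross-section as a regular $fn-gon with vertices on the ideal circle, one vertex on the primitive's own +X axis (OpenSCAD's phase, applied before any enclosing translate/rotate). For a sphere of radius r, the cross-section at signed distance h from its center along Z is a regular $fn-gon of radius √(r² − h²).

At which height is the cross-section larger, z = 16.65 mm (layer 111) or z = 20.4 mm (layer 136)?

Layer 111 (z = 16.65): the r=12 sphere slices to a regular 8-gon of circumradius 11.062 (√(r²−h²) with h=4.65 from center) (area = (8/2)·11.062²·sin(360°/8) = 346.14 mm²); the cube at (2.5, 10.5) is present — its section is the full 10×29.5 rectangle (area 295.00 mm²); After the difference (first − rest): starting from the r=12 sphere (346.14 mm²), the 10×29.5 cube at (2.5, 10.5) misses the remaining region (no effect) — area = 346.14 mm²; (whole slice rotated 60° about Z — lengths, areas and connectivity unchanged). So its area = 346.14 mm². Layer 136 (z = 20.4): the r=12 sphere slices to a regular 8-gon of circumradius 8.570 (√(r²−h²) with h=8.4 from center) (area = (8/2)·8.570²·sin(360°/8) = 207.72 mm²); the cube at (2.5, 10.5) (footprint 10×29.5) is included at this height (area 295.00 mm²); Subtracting the remaining from the first: starting from the r=12 sphere (207.72 mm²), the 10×29.5 cube at (2.5, 10.5) misses the remaining region (no effect) — area = 207.72 mm²; (rotated 60° about Z; rotation is an isometry so areas/perimeters/island counts are preserved). So its area = 207.72 mm². Layer 111 is larger (346.14 vs 207.72 mm²).

layer 111 (z = 16.65 mm)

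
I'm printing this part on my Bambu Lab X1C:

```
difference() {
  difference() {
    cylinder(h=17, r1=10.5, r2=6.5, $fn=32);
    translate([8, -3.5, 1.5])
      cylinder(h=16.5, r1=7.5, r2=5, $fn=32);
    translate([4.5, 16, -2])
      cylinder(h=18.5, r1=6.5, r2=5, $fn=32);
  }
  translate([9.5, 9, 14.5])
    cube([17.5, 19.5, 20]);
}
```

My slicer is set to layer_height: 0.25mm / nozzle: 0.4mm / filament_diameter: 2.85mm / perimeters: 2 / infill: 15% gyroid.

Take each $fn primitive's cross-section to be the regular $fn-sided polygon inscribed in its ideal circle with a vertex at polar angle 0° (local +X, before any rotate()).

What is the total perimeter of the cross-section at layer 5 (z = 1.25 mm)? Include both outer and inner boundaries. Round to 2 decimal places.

At z = 1.25 mm: the cone: at t=0.074 of its height the radius interpolates to r₁+(r₂−r₁)t = 10.206, giving a regular 32-gon of that circumradius (perimeter = 2·32·10.206·sin(180°/32) = 64.02 mm); the cone at (8, -3.5) does not reach this height (z outside [1.5, 18]); the cone at (4.5, 16): at t=0.176 of its height the radius interpolates to r₁+(r₂−r₁)t = 6.236, giving a regular 32-gon of that circumradius (perimeter = 2·32·6.236·sin(180°/32) = 39.12 mm); Subtracting the remaining from the first: starting from the cone, the cone at (4.5, 16) misses the remaining region (no effect) — boundary = 64.02 mm; the cube at (9.5, 9) does not reach this height (z outside [14.5, 34.5]); After the difference (first − rest): none of the subtracted shapes is present at this height, so the result so far is unchanged — boundary = 64.02 mm. Overall, the cross-section is a single solid region. Total boundary length (outer) = 64.02 mm.

64.02 mm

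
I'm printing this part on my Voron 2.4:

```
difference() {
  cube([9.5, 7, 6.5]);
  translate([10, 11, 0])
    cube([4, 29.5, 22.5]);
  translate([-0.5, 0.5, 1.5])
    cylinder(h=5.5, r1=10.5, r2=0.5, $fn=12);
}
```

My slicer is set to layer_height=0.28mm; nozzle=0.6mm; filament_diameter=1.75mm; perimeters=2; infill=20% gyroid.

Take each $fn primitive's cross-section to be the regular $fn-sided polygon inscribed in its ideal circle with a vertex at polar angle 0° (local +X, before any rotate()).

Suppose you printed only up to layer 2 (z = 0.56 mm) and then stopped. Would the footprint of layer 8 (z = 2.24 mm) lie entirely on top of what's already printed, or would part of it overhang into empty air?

Compare the two slices. At z = 0.56: the cube is present — its section is the full 9.5×7 rectangle (area 66.50 mm²); the cube at (10, 11) (footprint 4×29.5) is included at this height (area 118.00 mm²); the cone at (-0.5, 0.5) is absent (z outside [1.5, 7]); After the difference (first − rest): starting from the 9.5×7 cube (66.50 mm²), the 4×29.5 cube at (10, 11) misses the remaining region (no effect) — area = 66.50 mm². At z = 2.24: the cube (footprint 9.5×7) is included at this height (area 66.50 mm²); the cube at (10, 11) (footprint 4×29.5) is included at this height (area 118.00 mm²); the cone at (-0.5, 0.5) contributes a regular 12-gon of circumradius 9.155 (interpolated between r1=10.5 and r2=0.5 at t=0.135) (area = (12/2)·9.155²·sin(360°/12) = 251.42 mm²); Subtracting the remaining from the first: starting from the 9.5×7 cube (66.50 mm²), the 4×29.5 cube at (10, 11) misses the remaining region (no effect); the cone at (-0.5, 0.5) partially overlaps it — only the 53.53 mm² overlap (of its 251.42 mm²) is removed, clipping the outline — area = 12.97 mm². Checking containment: the cross-section at z = 2.24 is a subset of the cross-section at z = 0.56.

entirely on top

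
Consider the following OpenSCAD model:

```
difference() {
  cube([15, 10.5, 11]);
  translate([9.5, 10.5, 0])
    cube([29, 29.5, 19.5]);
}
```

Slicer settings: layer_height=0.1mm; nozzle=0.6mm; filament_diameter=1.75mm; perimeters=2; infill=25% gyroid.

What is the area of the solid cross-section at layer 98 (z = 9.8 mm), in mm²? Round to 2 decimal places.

At z = 9.8 mm: the cube is present — its section is the full 15×10.5 rectangle (area 157.50 mm²); the cube at (9.5, 10.5) (footprint 29×29.5) is included at this height (area 855.50 mm²); After the difference (first − rest): starting from the 15×10.5 cube (157.50 mm²), the 29×29.5 cube at (9.5, 10.5) misses the remaining region (no effect) — area = 157.50 mm². Overall, the cross-section is a single solid region. Net area = 157.50 mm².

157.50 mm²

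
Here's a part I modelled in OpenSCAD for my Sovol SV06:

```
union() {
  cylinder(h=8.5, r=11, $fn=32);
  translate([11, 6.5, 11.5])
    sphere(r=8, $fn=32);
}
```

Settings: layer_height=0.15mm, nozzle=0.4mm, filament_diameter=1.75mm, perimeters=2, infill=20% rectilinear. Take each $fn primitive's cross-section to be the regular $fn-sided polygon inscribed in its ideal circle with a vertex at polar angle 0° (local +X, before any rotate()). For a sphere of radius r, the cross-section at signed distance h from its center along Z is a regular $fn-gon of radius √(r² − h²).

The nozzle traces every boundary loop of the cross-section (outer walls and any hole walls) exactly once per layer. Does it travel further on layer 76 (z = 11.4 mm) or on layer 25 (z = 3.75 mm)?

layer 25 (z = 3.75 mm)

Layer 76 (z = 11.4): the cylinder is not intersected at this z (z outside [0, 8.5]); the r=8 sphere at (11, 6.5) contributes a regular 32-gon of circumradius √(8²−0.1²) = 7.999 (perimeter = 2·32·7.999·sin(180°/32) = 50.18 mm); Combining (union): only the r=8 sphere at (11, 6.5) is present, so the union is just that shape — boundary = 50.18 mm. So its perimeter = 50.18 mm. Layer 25 (z = 3.75): the r=11 cylinder gives a regular 32-gon of circumradius 11 (constant along its height) (perimeter = 2·32·11.000·sin(180°/32) = 69.00 mm); the sphere at (11, 6.5): section is a regular 32-gon, circumradius = √(r²−h²) = √(8²−7.75²) = 1.984 (perimeter = 2·32·1.984·sin(180°/32) = 12.45 mm); Taking the union: the regions partially overlap (shared area 0.16 mm²), so the edge portions inside another operand are dropped and the merged outline is re-measured after clipping — boundary = 78.48 mm. So its perimeter = 78.48 mm. Layer 25 is larger (78.48 vs 50.18 mm).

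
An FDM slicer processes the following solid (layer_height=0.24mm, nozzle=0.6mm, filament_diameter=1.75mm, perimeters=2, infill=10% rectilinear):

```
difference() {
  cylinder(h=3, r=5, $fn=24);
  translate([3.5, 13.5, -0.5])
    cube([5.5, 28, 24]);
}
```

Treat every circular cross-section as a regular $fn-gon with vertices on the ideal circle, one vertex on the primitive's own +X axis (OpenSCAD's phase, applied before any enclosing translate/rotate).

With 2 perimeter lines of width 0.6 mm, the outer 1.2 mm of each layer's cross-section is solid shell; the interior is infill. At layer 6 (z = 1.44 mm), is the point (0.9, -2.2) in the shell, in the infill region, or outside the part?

infill

At z = 1.44 mm: the r=5 cylinder contributes a regular 24-gon of circumradius 5; the cube at (3.5, 13.5) (footprint 5.5×28) is included at this height; After the difference (first − rest): starting from the r=5 cylinder, the 5.5×28 cube at (3.5, 13.5) misses the remaining region (no effect) — 1 connected region. Overall, the cross-section is a single solid region. The nearest boundary edge runs (2.50, -4.33)→(1.29, -4.83); distance from the point to it = 2.58 mm. The point is inside the cross-section and 2.58 mm from the nearest boundary — more than the 1.2 mm shell width (2 × 0.6), so it's in the infill interior.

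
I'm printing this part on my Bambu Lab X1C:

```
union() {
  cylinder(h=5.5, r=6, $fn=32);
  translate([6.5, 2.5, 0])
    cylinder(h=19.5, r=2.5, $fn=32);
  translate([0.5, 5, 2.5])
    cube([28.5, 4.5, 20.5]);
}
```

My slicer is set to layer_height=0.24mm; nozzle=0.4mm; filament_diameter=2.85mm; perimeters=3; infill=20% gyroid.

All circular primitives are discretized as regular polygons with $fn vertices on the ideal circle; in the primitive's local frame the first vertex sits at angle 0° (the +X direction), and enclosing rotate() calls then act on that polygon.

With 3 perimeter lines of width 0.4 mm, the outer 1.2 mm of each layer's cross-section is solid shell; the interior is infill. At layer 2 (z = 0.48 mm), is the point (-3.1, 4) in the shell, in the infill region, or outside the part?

shell

At z = 0.48 mm: the r=6 cylinder gives a regular 32-gon of circumradius 6 (constant along its height); the cylinder at (6.5, 2.5): section is a regular 32-gon, circumradius r=2.5; the cube at (0.5, 5) is absent (z outside [2.5, 23]); Combining (union): the regions partially overlap (shared area 4.38 mm²), so overlapping operands fuse into one piece — 1 connected region. Overall, the cross-section is a single solid region. The nearest boundary edge runs (-4.24, 4.24)→(-3.33, 4.99); distance from the point to it = 0.91 mm. The point is inside the cross-section, 0.91 mm from the nearest boundary — within the 1.2 mm shell band (3 × 0.4).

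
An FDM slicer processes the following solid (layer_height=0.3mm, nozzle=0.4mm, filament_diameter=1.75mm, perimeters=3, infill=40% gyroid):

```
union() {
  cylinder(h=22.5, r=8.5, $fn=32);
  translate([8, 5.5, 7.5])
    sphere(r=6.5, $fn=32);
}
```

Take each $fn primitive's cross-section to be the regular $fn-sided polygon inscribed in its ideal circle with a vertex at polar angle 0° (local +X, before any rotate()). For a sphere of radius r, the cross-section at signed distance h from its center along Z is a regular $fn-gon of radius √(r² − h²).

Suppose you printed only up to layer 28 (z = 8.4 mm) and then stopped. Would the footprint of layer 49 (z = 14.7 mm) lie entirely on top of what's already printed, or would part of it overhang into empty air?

entirely on top

Compare the two slices. At z = 8.4: the r=8.5 cylinder contributes a regular 32-gon of circumradius 8.5 (area = (32/2)·8.500²·sin(360°/32) = 225.52 mm²); the sphere at (8, 5.5): section is a regular 32-gon, circumradius = √(r²−h²) = √(6.5²−0.9²) = 6.437 (area = (32/2)·6.437²·sin(360°/32) = 129.35 mm²); Combining (union): the regions partially overlap — summed areas 354.88 mm² minus the doubly-counted overlap 39.95 mm² gives 314.93 mm² — area = 314.93 mm². At z = 14.7: the r=8.5 cylinder gives a regular 32-gon of circumradius 8.5 (constant along its height) (area = (32/2)·8.500²·sin(360°/32) = 225.52 mm²); the sphere at (8, 5.5) does not reach this height (|z−center|=7.200 > r=6.5); Combining (union): only the r=8.5 cylinder is present, so the union is just that shape — area = 225.52 mm². Checking containment: the cross-section at z = 14.7 is a subset of the cross-section at z = 8.4.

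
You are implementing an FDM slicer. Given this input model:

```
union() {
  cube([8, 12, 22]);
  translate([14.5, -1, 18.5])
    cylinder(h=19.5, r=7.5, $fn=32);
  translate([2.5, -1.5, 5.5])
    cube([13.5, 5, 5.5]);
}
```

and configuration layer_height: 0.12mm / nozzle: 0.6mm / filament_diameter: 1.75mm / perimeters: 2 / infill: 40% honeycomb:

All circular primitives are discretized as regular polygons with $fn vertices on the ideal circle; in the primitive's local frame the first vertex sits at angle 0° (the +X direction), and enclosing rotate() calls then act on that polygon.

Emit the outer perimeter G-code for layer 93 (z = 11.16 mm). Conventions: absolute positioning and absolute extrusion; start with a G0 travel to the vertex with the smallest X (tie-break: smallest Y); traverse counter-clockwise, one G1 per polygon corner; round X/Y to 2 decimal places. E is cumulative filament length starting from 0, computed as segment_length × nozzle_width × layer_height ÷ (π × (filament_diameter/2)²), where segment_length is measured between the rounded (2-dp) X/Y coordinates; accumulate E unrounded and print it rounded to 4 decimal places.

At z = 11.16 mm: the 8×12 cube contributes its full rectangle; the cylinder at (14.5, -1) is not intersected at this z (z outside [18.5, 38]); the cube at (2.5, -1.5) does not reach this height (z outside [5.5, 11]); Merging all regions: only the 8×12 cube is present, so the union is just that shape — 1 connected region. The outline is a single polygon with 4 vertices. Extrusion per mm of travel: 0.6 × 0.12 / (π × 0.875²) = 0.029934. Accumulating E over each segment gives final E = 1.1974.

G0 X0.00 Y0.00 Z11.16
G1 X8.00 Y0.00 E0.2395
G1 X8.00 Y12.00 E0.5987
G1 X0.00 Y12.00 E0.8382
G1 X0.00 Y0.00 E1.1974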